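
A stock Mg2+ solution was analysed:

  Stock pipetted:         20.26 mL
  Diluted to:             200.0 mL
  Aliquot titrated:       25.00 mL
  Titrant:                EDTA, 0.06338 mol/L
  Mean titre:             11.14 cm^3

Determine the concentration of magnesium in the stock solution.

Mg^2+ + EDTA^4- → [Mg(EDTA)]^2-
n(EDTA) = 0.01114 × 0.06338 = 7.061 × 10^-4 mol
n(Mg2+) in the aliquot = 7.061 × 10^-4 mol (1:1 ratio)
[Mg2+]_dilute = 7.061 × 10^-4 / 0.02500 = 0.02824 mol/L
Dilution factor = 200.0 / 20.26 = 9.872
[Mg2+]_stock = 0.02824 × 9.872 = 0.2788 mol/L

0.2788 mol/L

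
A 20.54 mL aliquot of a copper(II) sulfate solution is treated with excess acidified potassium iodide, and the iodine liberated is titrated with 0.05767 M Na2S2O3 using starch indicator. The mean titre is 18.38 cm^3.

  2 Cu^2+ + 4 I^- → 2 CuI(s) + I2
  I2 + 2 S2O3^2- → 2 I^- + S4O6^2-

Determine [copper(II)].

n(S2O3^2-) = 0.01838 × 0.05767 = 1.060 × 10^-3 mol
n(I2) = n(S2O3^2-)/2 = 5.300 × 10^-4 mol
From the 2:1 ratio, n(Cu2+) in the aliquot = 2/1 × 5.300 × 10^-4 = 1.060 × 10^-3 mol
[Cu2+] = 1.060 × 10^-3 / 0.02054 = 0.05161 mol/L

0.05161 M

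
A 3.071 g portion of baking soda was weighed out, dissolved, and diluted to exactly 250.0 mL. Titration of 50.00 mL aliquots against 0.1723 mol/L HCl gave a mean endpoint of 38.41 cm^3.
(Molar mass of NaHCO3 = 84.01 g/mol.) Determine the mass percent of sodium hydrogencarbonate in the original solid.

NaHCO3 + HCl → NaCl + H2O + CO2
n(HCl) per titration = 0.03841 × 0.1723 = 6.618 × 10^-3 mol
n(NaHCO3) in each aliquot = 6.618 × 10^-3 mol (1:1 ratio)
n(NaHCO3) in the whole flask = 6.618 × 10^-3 × 250.0/50.00 = 0.03309 mol
mass of NaHCO3 = 0.03309 × 84.01 = 2.780 g
% NaHCO3 = 2.780 / 3.071 × 100 = 90.52 %

90.52 %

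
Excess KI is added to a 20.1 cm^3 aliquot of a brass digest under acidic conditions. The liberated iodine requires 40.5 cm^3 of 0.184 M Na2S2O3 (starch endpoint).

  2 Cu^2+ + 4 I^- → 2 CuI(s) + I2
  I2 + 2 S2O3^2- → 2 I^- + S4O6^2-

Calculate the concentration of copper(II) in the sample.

n(S2O3^2-) = 0.0405 × 0.184 = 7.45 × 10^-3 mol
n(I2) = n(S2O3^2-)/2 = 3.73 × 10^-3 mol
From the 2:1 ratio, n(Cu2+) in the aliquot = 2/1 × 3.73 × 10^-3 = 7.45 × 10^-3 mol
[Cu2+] = 7.45 × 10^-3 / 0.0201 = 0.371 mol/L

0.371 M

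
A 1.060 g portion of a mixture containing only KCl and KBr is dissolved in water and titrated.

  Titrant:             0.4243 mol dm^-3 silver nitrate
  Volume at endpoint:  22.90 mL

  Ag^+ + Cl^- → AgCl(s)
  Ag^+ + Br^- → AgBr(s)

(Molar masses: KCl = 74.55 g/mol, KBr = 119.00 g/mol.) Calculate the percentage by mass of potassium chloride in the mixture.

15.23 %

n(AgNO3) = 0.02290 × 0.4243 = 9.716 × 10^-3 mol
Let x = n(KCl), y = n(KBr).
Titrant: 1x + 1y = 9.716 × 10^-3;  mass: 74.55x + 119.00y = 1.060
Solving, x = 2.166 × 10^-3 mol, y = 7.551 × 10^-3 mol
mass of KCl = 2.166 × 10^-3 × 74.55 = 0.1614 g
% KCl = 0.1614 / 1.060 × 100 = 15.23 %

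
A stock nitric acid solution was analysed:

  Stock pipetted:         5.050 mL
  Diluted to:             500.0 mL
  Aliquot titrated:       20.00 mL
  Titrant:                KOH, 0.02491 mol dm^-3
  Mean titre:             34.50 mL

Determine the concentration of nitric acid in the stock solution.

HNO3 + KOH → KNO3 + H2O
n(KOH) = 0.03450 × 0.02491 = 8.594 × 10^-4 mol
n(HNO3) in the aliquot = 8.594 × 10^-4 mol (1:1 ratio)
[HNO3]_dilute = 8.594 × 10^-4 / 0.02000 = 0.04297 mol/L
Dilution factor = 500.0 / 5.050 = 99.01
[HNO3]_stock = 0.04297 × 99.01 = 4.254 mol/L

4.254 mol/L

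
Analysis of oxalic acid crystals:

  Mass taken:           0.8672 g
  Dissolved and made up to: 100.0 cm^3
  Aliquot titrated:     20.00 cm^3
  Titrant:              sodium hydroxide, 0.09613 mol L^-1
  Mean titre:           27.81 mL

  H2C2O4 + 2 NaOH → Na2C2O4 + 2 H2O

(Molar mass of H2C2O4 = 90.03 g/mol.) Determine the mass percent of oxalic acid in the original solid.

n(NaOH) per titration = 0.02781 × 0.09613 = 2.673 × 10^-3 mol
From the 1:2 ratio, n(H2C2O4) in each aliquot = 1/2 × 2.673 × 10^-3 = 1.337 × 10^-3 mol
n(H2C2O4) in the whole flask = 1.337 × 10^-3 × 100.0/20.00 = 6.683 × 10^-3 mol
mass of H2C2O4 = 6.683 × 10^-3 × 90.03 = 0.6017 g
% H2C2O4 = 0.6017 / 0.8672 × 100 = 69.39 %

69.39 %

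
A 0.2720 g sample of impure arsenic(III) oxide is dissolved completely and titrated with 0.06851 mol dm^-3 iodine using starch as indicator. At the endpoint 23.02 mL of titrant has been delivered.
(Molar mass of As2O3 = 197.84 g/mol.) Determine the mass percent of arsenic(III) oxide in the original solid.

As2O3 + 2 I2 + 2 H2O → As2O5 + 4 HI
n(I2) = 0.02302 L × 0.06851 mol/L = 1.577 × 10^-3 mol
From the 1:2 ratio, n(As2O3) = 1/2 × 1.577 × 10^-3 = 7.886 × 10^-4 mol
mass of As2O3 = 7.886 × 10^-4 × 197.84 g/mol = 0.1560 g
% As2O3 = 0.1560 / 0.2720 × 100 = 57.36 %

57.36 %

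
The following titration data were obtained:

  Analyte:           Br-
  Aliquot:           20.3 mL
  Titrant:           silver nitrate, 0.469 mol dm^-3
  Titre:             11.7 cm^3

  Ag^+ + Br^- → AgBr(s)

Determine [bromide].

n(AgNO3) = 0.0117 L × 0.469 mol/L = 5.49 × 10^-3 mol
n(Br-) = 5.49 × 10^-3 mol (1:1 mole ratio)
[Br-] = 5.49 × 10^-3 mol / 0.0203 L = 0.270 mol/L

0.270 mol/L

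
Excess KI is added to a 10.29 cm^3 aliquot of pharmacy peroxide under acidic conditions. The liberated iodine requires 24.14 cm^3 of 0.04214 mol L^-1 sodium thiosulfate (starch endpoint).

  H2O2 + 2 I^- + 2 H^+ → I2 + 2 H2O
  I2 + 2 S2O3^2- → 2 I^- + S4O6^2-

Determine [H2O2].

0.04943 mol/L

n(S2O3^2-) = 0.02414 × 0.04214 = 1.017 × 10^-3 mol
n(I2) = n(S2O3^2-)/2 = 5.086 × 10^-4 mol
n(H2O2) in the aliquot = 5.086 × 10^-4 mol (1:1 ratio)
[H2O2] = 5.086 × 10^-4 / 0.01029 = 0.04943 mol/L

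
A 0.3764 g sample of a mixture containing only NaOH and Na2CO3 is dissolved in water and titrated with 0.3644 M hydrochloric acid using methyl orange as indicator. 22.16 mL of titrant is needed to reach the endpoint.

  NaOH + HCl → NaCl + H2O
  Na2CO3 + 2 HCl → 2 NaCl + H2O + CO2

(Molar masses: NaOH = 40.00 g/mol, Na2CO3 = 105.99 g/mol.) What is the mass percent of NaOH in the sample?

42.15 %

n(HCl) = 0.02216 × 0.3644 = 8.075 × 10^-3 mol
Let x = n(NaOH), y = n(Na2CO3).
Titrant: 1x + 2y = 8.075 × 10^-3;  mass: 40.00x + 105.99y = 0.3764
Solving, x = 3.966 × 10^-3 mol, y = 2.054 × 10^-3 mol
mass of NaOH = 3.966 × 10^-3 × 40.00 = 0.1586 g
% NaOH = 0.1586 / 0.3764 × 100 = 42.15 %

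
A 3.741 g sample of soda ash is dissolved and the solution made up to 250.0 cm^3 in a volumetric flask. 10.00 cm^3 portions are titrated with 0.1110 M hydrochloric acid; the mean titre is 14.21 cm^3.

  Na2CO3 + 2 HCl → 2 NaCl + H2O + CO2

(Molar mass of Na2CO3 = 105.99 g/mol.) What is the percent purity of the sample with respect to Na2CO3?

55.86 %

n(HCl) per titration = 0.01421 × 0.1110 = 1.577 × 10^-3 mol
From the 1:2 ratio, n(Na2CO3) in each aliquot = 1/2 × 1.577 × 10^-3 = 7.887 × 10^-4 mol
n(Na2CO3) in the whole flask = 7.887 × 10^-4 × 250.0/10.00 = 0.01972 mol
mass of Na2CO3 = 0.01972 × 105.99 = 2.090 g
% Na2CO3 = 2.090 / 3.741 × 100 = 55.86 %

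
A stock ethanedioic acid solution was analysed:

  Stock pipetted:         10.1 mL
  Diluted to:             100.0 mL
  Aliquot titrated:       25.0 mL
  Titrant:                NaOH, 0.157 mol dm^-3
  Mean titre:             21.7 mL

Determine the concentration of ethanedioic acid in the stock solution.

H2C2O4 + 2 NaOH → Na2C2O4 + 2 H2O
n(NaOH) = 0.0217 × 0.157 = 3.41 × 10^-3 mol
From the 1:2 ratio, n(H2C2O4) in the aliquot = 1/2 × 3.41 × 10^-3 = 1.70 × 10^-3 mol
[H2C2O4]_dilute = 1.70 × 10^-3 / 0.0250 = 0.0681 mol/L
Dilution factor = 100.0 / 10.1 = 9.901
[H2C2O4]_stock = 0.0681 × 9.901 = 0.675 mol/L

0.675 mol/L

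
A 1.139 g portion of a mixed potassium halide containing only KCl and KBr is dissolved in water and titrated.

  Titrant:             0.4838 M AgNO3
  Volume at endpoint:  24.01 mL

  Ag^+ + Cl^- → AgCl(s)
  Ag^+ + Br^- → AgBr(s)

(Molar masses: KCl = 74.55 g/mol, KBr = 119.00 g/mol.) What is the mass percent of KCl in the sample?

35.83 %

n(AgNO3) = 0.02401 × 0.4838 = 0.01162 mol
Let x = n(KCl), y = n(KBr).
Titrant: 1x + 1y = 0.01162;  mass: 74.55x + 119.00y = 1.139
Solving, x = 5.474 × 10^-3 mol, y = 6.142 × 10^-3 mol
mass of KCl = 5.474 × 10^-3 × 74.55 = 0.4081 g
% KCl = 0.4081 / 1.139 × 100 = 35.83 %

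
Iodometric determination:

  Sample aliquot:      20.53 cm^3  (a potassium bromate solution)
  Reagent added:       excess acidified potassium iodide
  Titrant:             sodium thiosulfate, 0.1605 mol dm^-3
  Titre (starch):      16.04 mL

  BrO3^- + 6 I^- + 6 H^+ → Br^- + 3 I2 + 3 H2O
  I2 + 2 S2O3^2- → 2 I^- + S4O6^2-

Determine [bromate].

0.02090 mol/L

n(S2O3^2-) = 0.01604 × 0.1605 = 2.574 × 10^-3 mol
n(I2) = n(S2O3^2-)/2 = 1.287 × 10^-3 mol
From the 1:3 ratio, n(BrO3^-) in the aliquot = 1/3 × 1.287 × 10^-3 = 4.291 × 10^-4 mol
[BrO3^-] = 4.291 × 10^-4 / 0.02053 = 0.02090 mol/L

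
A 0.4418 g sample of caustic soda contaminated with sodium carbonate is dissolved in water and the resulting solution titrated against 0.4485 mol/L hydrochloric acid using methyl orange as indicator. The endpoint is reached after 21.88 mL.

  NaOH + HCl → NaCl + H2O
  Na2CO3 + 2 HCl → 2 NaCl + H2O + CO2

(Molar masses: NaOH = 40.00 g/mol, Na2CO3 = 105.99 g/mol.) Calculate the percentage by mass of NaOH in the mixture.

n(HCl) = 0.02188 × 0.4485 = 9.813 × 10^-3 mol
Let x = n(NaOH), y = n(Na2CO3).
Titrant: 1x + 2y = 9.813 × 10^-3;  mass: 40.00x + 105.99y = 0.4418
Solving, x = 6.022 × 10^-3 mol, y = 1.896 × 10^-3 mol
mass of NaOH = 6.022 × 10^-3 × 40.00 = 0.2409 g
% NaOH = 0.2409 / 0.4418 × 100 = 54.52 %

54.52 %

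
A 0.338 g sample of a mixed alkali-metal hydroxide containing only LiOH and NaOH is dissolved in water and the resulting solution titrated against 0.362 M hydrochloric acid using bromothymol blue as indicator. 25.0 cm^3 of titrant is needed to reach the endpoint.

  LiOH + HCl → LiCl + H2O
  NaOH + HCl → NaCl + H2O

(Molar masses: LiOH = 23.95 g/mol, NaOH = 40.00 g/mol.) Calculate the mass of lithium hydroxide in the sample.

0.0358 g

n(HCl) = 0.0250 × 0.362 = 9.05 × 10^-3 mol
Let x = n(LiOH), y = n(NaOH).
Titrant: 1x + 1y = 9.05 × 10^-3;  mass: 23.95x + 40.00y = 0.338
Solving, x = 1.50 × 10^-3 mol, y = 7.55 × 10^-3 mol
mass of LiOH = 1.50 × 10^-3 × 23.95 = 0.0358 g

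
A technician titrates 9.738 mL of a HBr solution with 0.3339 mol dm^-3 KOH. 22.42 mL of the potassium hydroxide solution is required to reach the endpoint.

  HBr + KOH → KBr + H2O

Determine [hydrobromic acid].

0.7687 mol/L

n(KOH) = 0.02242 L × 0.3339 mol/L = 7.486 × 10^-3 mol
n(HBr) = 7.486 × 10^-3 mol (1:1 mole ratio)
[HBr] = 7.486 × 10^-3 mol / 0.009738 L = 0.7687 mol/L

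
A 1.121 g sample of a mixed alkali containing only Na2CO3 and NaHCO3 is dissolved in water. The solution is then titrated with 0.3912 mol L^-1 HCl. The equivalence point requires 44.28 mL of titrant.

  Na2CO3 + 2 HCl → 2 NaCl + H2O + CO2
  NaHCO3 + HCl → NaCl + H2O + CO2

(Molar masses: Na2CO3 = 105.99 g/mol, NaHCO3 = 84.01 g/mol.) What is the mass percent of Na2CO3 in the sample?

50.95 %

n(HCl) = 0.04428 × 0.3912 = 0.01732 mol
Let x = n(Na2CO3), y = n(NaHCO3).
Titrant: 2x + 1y = 0.01732;  mass: 105.99x + 84.01y = 1.121
Solving, x = 5.389 × 10^-3 mol, y = 6.545 × 10^-3 mol
mass of Na2CO3 = 5.389 × 10^-3 × 105.99 = 0.5711 g
% Na2CO3 = 0.5711 / 1.121 × 100 = 50.95 %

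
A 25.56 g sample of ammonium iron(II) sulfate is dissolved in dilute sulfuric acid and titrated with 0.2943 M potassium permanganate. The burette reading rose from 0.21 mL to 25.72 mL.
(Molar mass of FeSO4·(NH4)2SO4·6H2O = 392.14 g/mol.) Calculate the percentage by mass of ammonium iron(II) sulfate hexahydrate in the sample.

MnO4^- + 5 Fe^2+ + 8 H^+ → Mn^2+ + 5 Fe^3+ + 4 H2O
n(KMnO4) = 0.02551 L × 0.2943 mol/L = 7.508 × 10^-3 mol
From the 5:1 ratio, n(FeSO4·(NH4)2SO4·6H2O) = 5/1 × 7.508 × 10^-3 = 0.03754 mol
mass of FeSO4·(NH4)2SO4·6H2O = 0.03754 × 392.14 g/mol = 14.72 g
% FeSO4·(NH4)2SO4·6H2O = 14.72 / 25.56 × 100 = 57.59 %

57.59 %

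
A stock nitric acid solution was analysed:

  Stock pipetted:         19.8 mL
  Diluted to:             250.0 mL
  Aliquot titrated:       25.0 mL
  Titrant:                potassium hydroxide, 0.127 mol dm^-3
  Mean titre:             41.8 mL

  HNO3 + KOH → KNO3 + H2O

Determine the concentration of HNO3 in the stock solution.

n(KOH) = 0.0418 × 0.127 = 5.31 × 10^-3 mol
n(HNO3) in the aliquot = 5.31 × 10^-3 mol (1:1 ratio)
[HNO3]_dilute = 5.31 × 10^-3 / 0.0250 = 0.212 mol/L
Dilution factor = 250.0 / 19.8 = 12.63
[HNO3]_stock = 0.212 × 12.63 = 2.68 mol/L

2.68 mol/L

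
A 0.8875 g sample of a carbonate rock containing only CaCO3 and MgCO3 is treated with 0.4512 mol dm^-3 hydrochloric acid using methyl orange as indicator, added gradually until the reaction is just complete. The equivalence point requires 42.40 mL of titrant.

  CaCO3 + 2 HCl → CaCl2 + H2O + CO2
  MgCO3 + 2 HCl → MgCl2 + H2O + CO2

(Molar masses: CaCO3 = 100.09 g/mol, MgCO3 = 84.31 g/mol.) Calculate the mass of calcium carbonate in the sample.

n(HCl) = 0.04240 × 0.4512 = 0.01913 mol
Let x = n(CaCO3), y = n(MgCO3).
Titrant: 2x + 2y = 0.01913;  mass: 100.09x + 84.31y = 0.8875
Solving, x = 5.135 × 10^-3 mol, y = 4.430 × 10^-3 mol
mass of CaCO3 = 5.135 × 10^-3 × 100.09 = 0.5140 g

0.5140 g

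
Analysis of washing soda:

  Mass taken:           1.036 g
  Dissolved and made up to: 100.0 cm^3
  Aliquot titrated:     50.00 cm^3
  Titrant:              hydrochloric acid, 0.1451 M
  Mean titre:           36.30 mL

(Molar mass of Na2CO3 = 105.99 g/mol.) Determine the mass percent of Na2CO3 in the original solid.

Na2CO3 + 2 HCl → 2 NaCl + H2O + CO2
n(HCl) per titration = 0.03630 × 0.1451 = 5.267 × 10^-3 mol
From the 1:2 ratio, n(Na2CO3) in each aliquot = 1/2 × 5.267 × 10^-3 = 2.634 × 10^-3 mol
n(Na2CO3) in the whole flask = 2.634 × 10^-3 × 100.0/50.00 = 5.267 × 10^-3 mol
mass of Na2CO3 = 5.267 × 10^-3 × 105.99 = 0.5583 g
% Na2CO3 = 0.5583 / 1.036 × 100 = 53.89 %

53.89 %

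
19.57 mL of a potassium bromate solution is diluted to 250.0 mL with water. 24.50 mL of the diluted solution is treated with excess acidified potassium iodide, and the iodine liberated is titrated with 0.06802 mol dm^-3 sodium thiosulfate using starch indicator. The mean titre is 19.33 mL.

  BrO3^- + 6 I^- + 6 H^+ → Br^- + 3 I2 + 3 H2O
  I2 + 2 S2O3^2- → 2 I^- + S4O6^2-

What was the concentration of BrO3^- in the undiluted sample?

n(S2O3^2-) = 0.01933 × 0.06802 = 1.315 × 10^-3 mol
n(I2) = n(S2O3^2-)/2 = 6.574 × 10^-4 mol
From the 1:3 ratio, n(BrO3^-) in the aliquot = 1/3 × 6.574 × 10^-4 = 2.191 × 10^-4 mol
[BrO3^-]_dilute = 2.191 × 10^-4 / 0.02450 = 0.008944 mol/L
[BrO3^-]_original = 0.008944 × 250.0/19.57 = 0.1143 mol/L

0.1143 mol/L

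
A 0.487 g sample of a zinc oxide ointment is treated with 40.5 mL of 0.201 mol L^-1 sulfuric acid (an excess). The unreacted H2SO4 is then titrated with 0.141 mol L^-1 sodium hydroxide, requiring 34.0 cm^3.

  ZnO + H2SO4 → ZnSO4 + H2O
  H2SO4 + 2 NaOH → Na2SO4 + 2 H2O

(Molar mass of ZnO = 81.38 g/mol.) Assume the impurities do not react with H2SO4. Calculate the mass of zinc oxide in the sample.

n(H2SO4) added = 0.0405 × 0.201 = 8.14 × 10^-3 mol
n(NaOH) used in back-titration = 0.0340 × 0.141 = 4.79 × 10^-3 mol
From the 1:2 ratio, n(H2SO4) left over = 1/2 × 4.79 × 10^-3 = 2.40 × 10^-3 mol
n(H2SO4) consumed by analyte = 8.14 × 10^-3 − 2.40 × 10^-3 = 5.74 × 10^-3 mol
n(ZnO) = 5.74 × 10^-3 mol (1:1 ratio)
mass of ZnO = 5.74 × 10^-3 × 81.38 = 0.467 g

0.467 g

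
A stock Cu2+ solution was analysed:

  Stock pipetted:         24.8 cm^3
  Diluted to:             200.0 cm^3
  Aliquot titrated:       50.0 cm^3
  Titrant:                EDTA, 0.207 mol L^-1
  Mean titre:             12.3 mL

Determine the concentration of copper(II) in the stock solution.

Cu^2+ + EDTA^4- → [Cu(EDTA)]^2-
n(EDTA) = 0.0123 × 0.207 = 2.55 × 10^-3 mol
n(Cu2+) in the aliquot = 2.55 × 10^-3 mol (1:1 ratio)
[Cu2+]_dilute = 2.55 × 10^-3 / 0.0500 = 0.0509 mol/L
Dilution factor = 200.0 / 24.8 = 8.065
[Cu2+]_stock = 0.0509 × 8.065 = 0.411 mol/L

0.411 mol/L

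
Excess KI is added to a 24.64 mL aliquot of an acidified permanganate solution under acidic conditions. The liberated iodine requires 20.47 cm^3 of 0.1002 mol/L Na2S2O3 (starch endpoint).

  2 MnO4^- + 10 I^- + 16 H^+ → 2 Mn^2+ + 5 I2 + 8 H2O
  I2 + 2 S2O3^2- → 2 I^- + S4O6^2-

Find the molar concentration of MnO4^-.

0.01665 mol/L

n(S2O3^2-) = 0.02047 × 0.1002 = 2.051 × 10^-3 mol
n(I2) = n(S2O3^2-)/2 = 1.026 × 10^-3 mol
From the 2:5 ratio, n(MnO4^-) in the aliquot = 2/5 × 1.026 × 10^-3 = 4.102 × 10^-4 mol
[MnO4^-] = 4.102 × 10^-4 / 0.02464 = 0.01665 mol/L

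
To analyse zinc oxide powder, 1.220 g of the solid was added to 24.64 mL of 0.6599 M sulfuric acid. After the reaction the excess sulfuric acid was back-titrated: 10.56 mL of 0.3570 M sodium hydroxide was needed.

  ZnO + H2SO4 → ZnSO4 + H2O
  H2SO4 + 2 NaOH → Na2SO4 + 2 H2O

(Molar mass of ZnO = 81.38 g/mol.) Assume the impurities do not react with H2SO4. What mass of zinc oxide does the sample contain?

1.170 g

n(H2SO4) added = 0.02464 × 0.6599 = 0.01626 mol
n(NaOH) used in back-titration = 0.01056 × 0.3570 = 3.770 × 10^-3 mol
From the 1:2 ratio, n(H2SO4) left over = 1/2 × 3.770 × 10^-3 = 1.885 × 10^-3 mol
n(H2SO4) consumed by analyte = 0.01626 − 1.885 × 10^-3 = 0.01437 mol
n(ZnO) = 0.01437 mol (1:1 ratio)
mass of ZnO = 0.01437 × 81.38 = 1.170 g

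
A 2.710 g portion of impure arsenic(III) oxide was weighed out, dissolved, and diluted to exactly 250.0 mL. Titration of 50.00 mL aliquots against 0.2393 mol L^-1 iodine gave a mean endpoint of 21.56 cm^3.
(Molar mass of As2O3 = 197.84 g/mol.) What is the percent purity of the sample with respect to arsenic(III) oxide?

As2O3 + 2 I2 + 2 H2O → As2O5 + 4 HI
n(I2) per titration = 0.02156 × 0.2393 = 5.159 × 10^-3 mol
From the 1:2 ratio, n(As2O3) in each aliquot = 1/2 × 5.159 × 10^-3 = 2.580 × 10^-3 mol
n(As2O3) in the whole flask = 2.580 × 10^-3 × 250.0/50.00 = 0.01290 mol
mass of As2O3 = 0.01290 × 197.84 = 2.552 g
% As2O3 = 2.552 / 2.710 × 100 = 94.16 %

94.16 %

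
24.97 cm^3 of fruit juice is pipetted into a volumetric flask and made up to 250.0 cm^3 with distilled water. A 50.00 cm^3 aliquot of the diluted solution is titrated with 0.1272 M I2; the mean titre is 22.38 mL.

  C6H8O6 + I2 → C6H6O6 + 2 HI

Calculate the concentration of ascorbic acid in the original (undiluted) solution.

0.5700 M

n(I2) = 0.02238 × 0.1272 = 2.847 × 10^-3 mol
n(C6H8O6) in the aliquot = 2.847 × 10^-3 mol (1:1 ratio)
[C6H8O6]_dilute = 2.847 × 10^-3 / 0.05000 = 0.05693 mol/L
Dilution factor = 250.0 / 24.97 = 10.01
[C6H8O6]_stock = 0.05693 × 10.01 = 0.5700 mol/L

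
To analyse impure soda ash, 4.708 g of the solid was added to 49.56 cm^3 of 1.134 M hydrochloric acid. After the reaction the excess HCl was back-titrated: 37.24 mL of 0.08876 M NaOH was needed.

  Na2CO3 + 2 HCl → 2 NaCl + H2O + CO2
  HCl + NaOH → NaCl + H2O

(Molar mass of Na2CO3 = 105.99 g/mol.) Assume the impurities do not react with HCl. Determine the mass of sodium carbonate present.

2.803 g

n(HCl) added = 0.04956 × 1.134 = 0.05620 mol
n(NaOH) used in back-titration = 0.03724 × 0.08876 = 3.305 × 10^-3 mol
n(HCl) left over = 3.305 × 10^-3 mol (1:1 ratio)
n(HCl) consumed by analyte = 0.05620 − 3.305 × 10^-3 = 0.05290 mol
From the 1:2 ratio, n(Na2CO3) = 1/2 × 0.05290 = 0.02645 mol
mass of Na2CO3 = 0.02645 × 105.99 = 2.803 g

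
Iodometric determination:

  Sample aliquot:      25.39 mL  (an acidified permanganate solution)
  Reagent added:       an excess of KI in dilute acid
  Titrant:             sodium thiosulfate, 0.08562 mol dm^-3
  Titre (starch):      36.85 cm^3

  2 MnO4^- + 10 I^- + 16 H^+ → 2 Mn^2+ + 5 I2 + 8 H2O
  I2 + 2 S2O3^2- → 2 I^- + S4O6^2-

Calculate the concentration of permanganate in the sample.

n(S2O3^2-) = 0.03685 × 0.08562 = 3.155 × 10^-3 mol
n(I2) = n(S2O3^2-)/2 = 1.578 × 10^-3 mol
From the 2:5 ratio, n(MnO4^-) in the aliquot = 2/5 × 1.578 × 10^-3 = 6.310 × 10^-4 mol
[MnO4^-] = 6.310 × 10^-4 / 0.02539 = 0.02485 mol/L

0.02485 mol/L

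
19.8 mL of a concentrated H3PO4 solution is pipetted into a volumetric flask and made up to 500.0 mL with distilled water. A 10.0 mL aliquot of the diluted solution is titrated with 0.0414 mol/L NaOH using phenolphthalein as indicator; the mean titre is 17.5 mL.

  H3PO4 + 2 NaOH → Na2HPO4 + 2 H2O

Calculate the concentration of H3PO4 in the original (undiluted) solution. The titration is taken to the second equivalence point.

0.915 mol/L

n(NaOH) = 0.0175 × 0.0414 = 7.24 × 10^-4 mol
From the 1:2 ratio, n(H3PO4) in the aliquot = 1/2 × 7.24 × 10^-4 = 3.62 × 10^-4 mol
[H3PO4]_dilute = 3.62 × 10^-4 / 0.0100 = 0.0362 mol/L
Dilution factor = 500.0 / 19.8 = 25.25
[H3PO4]_stock = 0.0362 × 25.25 = 0.915 mol/L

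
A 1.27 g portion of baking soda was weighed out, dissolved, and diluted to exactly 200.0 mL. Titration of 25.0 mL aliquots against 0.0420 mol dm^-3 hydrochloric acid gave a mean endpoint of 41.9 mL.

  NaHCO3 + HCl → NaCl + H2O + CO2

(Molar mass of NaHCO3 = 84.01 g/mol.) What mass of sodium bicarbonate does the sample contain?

n(HCl) per titration = 0.0419 × 0.0420 = 1.76 × 10^-3 mol
n(NaHCO3) in each aliquot = 1.76 × 10^-3 mol (1:1 ratio)
n(NaHCO3) in the whole flask = 1.76 × 10^-3 × 200.0/25.0 = 0.0141 mol
mass of NaHCO3 = 0.0141 × 84.01 = 1.18 g

1.18 g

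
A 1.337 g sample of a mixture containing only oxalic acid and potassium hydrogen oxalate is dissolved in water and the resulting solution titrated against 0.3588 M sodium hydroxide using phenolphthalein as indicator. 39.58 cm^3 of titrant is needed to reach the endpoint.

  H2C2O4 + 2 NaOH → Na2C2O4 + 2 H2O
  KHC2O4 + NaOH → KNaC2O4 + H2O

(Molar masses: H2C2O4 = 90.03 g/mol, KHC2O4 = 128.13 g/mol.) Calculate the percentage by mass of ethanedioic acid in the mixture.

19.55 %

n(NaOH) = 0.03958 × 0.3588 = 0.01420 mol
Let x = n(H2C2O4), y = n(KHC2O4).
Titrant: 2x + 1y = 0.01420;  mass: 90.03x + 128.13y = 1.337
Solving, x = 2.903 × 10^-3 mol, y = 8.395 × 10^-3 mol
mass of H2C2O4 = 2.903 × 10^-3 × 90.03 = 0.2614 g
% H2C2O4 = 0.2614 / 1.337 × 100 = 19.55 %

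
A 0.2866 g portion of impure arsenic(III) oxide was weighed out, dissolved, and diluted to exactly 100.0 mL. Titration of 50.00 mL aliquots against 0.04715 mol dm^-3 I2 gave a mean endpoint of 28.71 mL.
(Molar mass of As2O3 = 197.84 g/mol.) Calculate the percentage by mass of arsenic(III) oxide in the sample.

93.44 %

As2O3 + 2 I2 + 2 H2O → As2O5 + 4 HI
n(I2) per titration = 0.02871 × 0.04715 = 1.354 × 10^-3 mol
From the 1:2 ratio, n(As2O3) in each aliquot = 1/2 × 1.354 × 10^-3 = 6.768 × 10^-4 mol
n(As2O3) in the whole flask = 6.768 × 10^-4 × 100.0/50.00 = 1.354 × 10^-3 mol
mass of As2O3 = 1.354 × 10^-3 × 197.84 = 0.2678 g
% As2O3 = 0.2678 / 0.2866 × 100 = 93.44 %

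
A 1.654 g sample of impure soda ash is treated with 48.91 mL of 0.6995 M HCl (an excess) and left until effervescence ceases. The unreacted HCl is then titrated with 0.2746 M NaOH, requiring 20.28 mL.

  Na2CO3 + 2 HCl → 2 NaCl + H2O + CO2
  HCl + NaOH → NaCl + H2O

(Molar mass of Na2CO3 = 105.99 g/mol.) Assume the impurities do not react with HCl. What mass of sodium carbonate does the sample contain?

1.518 g

n(HCl) added = 0.04891 × 0.6995 = 0.03421 mol
n(NaOH) used in back-titration = 0.02028 × 0.2746 = 5.569 × 10^-3 mol
n(HCl) left over = 5.569 × 10^-3 mol (1:1 ratio)
n(HCl) consumed by analyte = 0.03421 − 5.569 × 10^-3 = 0.02864 mol
From the 1:2 ratio, n(Na2CO3) = 1/2 × 0.02864 = 0.01432 mol
mass of Na2CO3 = 0.01432 × 105.99 = 1.518 g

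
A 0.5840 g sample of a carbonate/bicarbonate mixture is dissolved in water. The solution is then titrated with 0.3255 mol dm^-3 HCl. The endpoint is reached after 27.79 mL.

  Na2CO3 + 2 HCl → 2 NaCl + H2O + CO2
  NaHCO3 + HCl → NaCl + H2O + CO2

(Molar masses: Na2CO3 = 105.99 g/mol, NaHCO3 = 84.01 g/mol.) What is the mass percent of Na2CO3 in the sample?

51.47 %

n(HCl) = 0.02779 × 0.3255 = 9.046 × 10^-3 mol
Let x = n(Na2CO3), y = n(NaHCO3).
Titrant: 2x + 1y = 9.046 × 10^-3;  mass: 105.99x + 84.01y = 0.5840
Solving, x = 2.836 × 10^-3 mol, y = 3.373 × 10^-3 mol
mass of Na2CO3 = 2.836 × 10^-3 × 105.99 = 0.3006 g
% Na2CO3 = 0.3006 / 0.5840 × 100 = 51.47 %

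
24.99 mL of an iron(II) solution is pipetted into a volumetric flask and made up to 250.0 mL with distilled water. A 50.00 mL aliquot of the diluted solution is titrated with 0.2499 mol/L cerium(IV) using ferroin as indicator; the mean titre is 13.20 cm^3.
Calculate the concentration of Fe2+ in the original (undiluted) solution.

Ce^4+ + Fe^2+ → Ce^3+ + Fe^3+
n(Ce4+) = 0.01320 × 0.2499 = 3.299 × 10^-3 mol
n(Fe2+) in the aliquot = 3.299 × 10^-3 mol (1:1 ratio)
[Fe2+]_dilute = 3.299 × 10^-3 / 0.05000 = 0.06597 mol/L
Dilution factor = 250.0 / 24.99 = 10.00
[Fe2+]_stock = 0.06597 × 10.00 = 0.6600 mol/L

0.6600 mol/L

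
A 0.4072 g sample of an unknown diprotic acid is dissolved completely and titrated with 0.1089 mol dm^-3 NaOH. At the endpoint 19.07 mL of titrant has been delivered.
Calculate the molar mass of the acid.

n(NaOH) = 0.01907 L × 0.1089 mol/L = 2.077 × 10^-3 mol
From the 1:2 ratio, n(H2A) = 1/2 × 2.077 × 10^-3 = 1.038 × 10^-3 mol
M = m / n = 0.4072 g / 1.038 × 10^-3 mol = 392.2 g/mol

392.2 g/mol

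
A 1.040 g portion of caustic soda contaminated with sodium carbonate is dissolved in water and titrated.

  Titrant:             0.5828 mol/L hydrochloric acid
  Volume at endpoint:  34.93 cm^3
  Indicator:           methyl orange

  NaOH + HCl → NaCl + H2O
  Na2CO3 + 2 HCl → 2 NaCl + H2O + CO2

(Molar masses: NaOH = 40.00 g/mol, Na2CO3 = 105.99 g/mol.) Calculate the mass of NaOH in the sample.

n(HCl) = 0.03493 × 0.5828 = 0.02036 mol
Let x = n(NaOH), y = n(Na2CO3).
Titrant: 1x + 2y = 0.02036;  mass: 40.00x + 105.99y = 1.040
Solving, x = 2.988 × 10^-3 mol, y = 8.685 × 10^-3 mol
mass of NaOH = 2.988 × 10^-3 × 40.00 = 0.1195 g

0.1195 g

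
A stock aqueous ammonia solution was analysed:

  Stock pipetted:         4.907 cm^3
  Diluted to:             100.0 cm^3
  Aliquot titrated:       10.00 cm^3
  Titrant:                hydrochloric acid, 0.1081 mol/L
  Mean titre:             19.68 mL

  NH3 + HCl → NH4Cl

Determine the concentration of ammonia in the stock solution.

n(HCl) = 0.01968 × 0.1081 = 2.127 × 10^-3 mol
n(NH3) in the aliquot = 2.127 × 10^-3 mol (1:1 ratio)
[NH3]_dilute = 2.127 × 10^-3 / 0.01000 = 0.2127 mol/L
Dilution factor = 100.0 / 4.907 = 20.38
[NH3]_stock = 0.2127 × 20.38 = 4.335 mol/L

4.335 mol/L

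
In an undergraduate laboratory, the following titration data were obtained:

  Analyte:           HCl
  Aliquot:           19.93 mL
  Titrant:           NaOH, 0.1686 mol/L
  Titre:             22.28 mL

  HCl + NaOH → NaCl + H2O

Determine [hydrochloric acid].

0.1885 mol/L

n(NaOH) = 0.02228 L × 0.1686 mol/L = 3.756 × 10^-3 mol
n(HCl) = 3.756 × 10^-3 mol (1:1 mole ratio)
[HCl] = 3.756 × 10^-3 mol / 0.01993 L = 0.1885 mol/L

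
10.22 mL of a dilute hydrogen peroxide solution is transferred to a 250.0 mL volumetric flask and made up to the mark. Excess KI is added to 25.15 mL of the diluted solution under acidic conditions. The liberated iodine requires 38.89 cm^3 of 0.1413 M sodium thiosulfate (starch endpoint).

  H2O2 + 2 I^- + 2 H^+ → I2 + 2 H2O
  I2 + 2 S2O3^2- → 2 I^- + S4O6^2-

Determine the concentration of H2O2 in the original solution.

n(S2O3^2-) = 0.03889 × 0.1413 = 5.495 × 10^-3 mol
n(I2) = n(S2O3^2-)/2 = 2.748 × 10^-3 mol
n(H2O2) in the aliquot = 2.748 × 10^-3 mol (1:1 ratio)
[H2O2]_dilute = 2.748 × 10^-3 / 0.02515 = 0.1092 mol/L
[H2O2]_original = 0.1092 × 250.0/10.22 = 2.672 mol/L

2.672 M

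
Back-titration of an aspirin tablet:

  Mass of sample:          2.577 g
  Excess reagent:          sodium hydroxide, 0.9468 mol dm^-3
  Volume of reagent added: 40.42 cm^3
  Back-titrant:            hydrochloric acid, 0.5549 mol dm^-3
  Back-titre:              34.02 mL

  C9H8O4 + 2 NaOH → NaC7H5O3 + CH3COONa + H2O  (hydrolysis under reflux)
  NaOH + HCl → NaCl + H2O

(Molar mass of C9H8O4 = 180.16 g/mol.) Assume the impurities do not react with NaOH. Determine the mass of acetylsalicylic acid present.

n(NaOH) added = 0.04042 × 0.9468 = 0.03827 mol
n(HCl) used in back-titration = 0.03402 × 0.5549 = 0.01888 mol
n(NaOH) left over = 0.01888 mol (1:1 ratio)
n(NaOH) consumed by analyte = 0.03827 − 0.01888 = 0.01939 mol
From the 1:2 ratio, n(C9H8O4) = 1/2 × 0.01939 = 9.696 × 10^-3 mol
mass of C9H8O4 = 9.696 × 10^-3 × 180.16 = 1.747 g

1.747 g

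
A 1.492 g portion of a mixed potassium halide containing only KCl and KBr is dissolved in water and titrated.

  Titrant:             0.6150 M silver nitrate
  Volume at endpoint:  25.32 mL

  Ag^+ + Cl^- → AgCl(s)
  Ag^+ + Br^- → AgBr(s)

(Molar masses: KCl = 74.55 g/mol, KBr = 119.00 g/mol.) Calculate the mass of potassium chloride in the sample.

n(AgNO3) = 0.02532 × 0.6150 = 0.01557 mol
Let x = n(KCl), y = n(KBr).
Titrant: 1x + 1y = 0.01557;  mass: 74.55x + 119.00y = 1.492
Solving, x = 8.122 × 10^-3 mol, y = 7.449 × 10^-3 mol
mass of KCl = 8.122 × 10^-3 × 74.55 = 0.6055 g

0.6055 g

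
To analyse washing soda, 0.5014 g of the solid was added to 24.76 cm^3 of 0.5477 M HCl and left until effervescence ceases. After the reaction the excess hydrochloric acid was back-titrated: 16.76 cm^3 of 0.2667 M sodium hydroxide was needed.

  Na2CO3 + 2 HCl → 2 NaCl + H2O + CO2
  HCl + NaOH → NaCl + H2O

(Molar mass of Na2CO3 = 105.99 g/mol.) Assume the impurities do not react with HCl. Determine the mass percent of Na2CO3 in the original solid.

n(HCl) added = 0.02476 × 0.5477 = 0.01356 mol
n(NaOH) used in back-titration = 0.01676 × 0.2667 = 4.470 × 10^-3 mol
n(HCl) left over = 4.470 × 10^-3 mol (1:1 ratio)
n(HCl) consumed by analyte = 0.01356 − 4.470 × 10^-3 = 9.091 × 10^-3 mol
From the 1:2 ratio, n(Na2CO3) = 1/2 × 9.091 × 10^-3 = 4.546 × 10^-3 mol
mass of Na2CO3 = 4.546 × 10^-3 × 105.99 = 0.4818 g
% Na2CO3 = 0.4818 / 0.5014 × 100 = 96.09 %

96.09 %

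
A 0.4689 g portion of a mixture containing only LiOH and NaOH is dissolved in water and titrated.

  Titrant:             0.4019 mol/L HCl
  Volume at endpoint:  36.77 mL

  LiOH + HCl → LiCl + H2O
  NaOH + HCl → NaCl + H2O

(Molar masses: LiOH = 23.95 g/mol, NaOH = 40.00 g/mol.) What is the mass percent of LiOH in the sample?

n(HCl) = 0.03677 × 0.4019 = 0.01478 mol
Let x = n(LiOH), y = n(NaOH).
Titrant: 1x + 1y = 0.01478;  mass: 23.95x + 40.00y = 0.4689
Solving, x = 7.615 × 10^-3 mol, y = 7.163 × 10^-3 mol
mass of LiOH = 7.615 × 10^-3 × 23.95 = 0.1824 g
% LiOH = 0.1824 / 0.4689 × 100 = 38.89 %

38.89 %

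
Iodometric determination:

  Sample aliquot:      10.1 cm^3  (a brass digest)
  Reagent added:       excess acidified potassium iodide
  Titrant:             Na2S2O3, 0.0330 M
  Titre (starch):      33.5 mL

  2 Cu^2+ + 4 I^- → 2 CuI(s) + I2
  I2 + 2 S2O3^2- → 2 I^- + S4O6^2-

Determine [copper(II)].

0.109 M

n(S2O3^2-) = 0.0335 × 0.0330 = 1.11 × 10^-3 mol
n(I2) = n(S2O3^2-)/2 = 5.53 × 10^-4 mol
From the 2:1 ratio, n(Cu2+) in the aliquot = 2/1 × 5.53 × 10^-4 = 1.11 × 10^-3 mol
[Cu2+] = 1.11 × 10^-3 / 0.0101 = 0.109 mol/L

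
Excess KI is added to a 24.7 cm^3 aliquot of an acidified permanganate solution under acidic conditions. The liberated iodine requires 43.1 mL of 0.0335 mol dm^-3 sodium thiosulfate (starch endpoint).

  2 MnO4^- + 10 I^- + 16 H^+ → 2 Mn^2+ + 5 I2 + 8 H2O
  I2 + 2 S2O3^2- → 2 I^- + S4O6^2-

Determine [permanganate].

n(S2O3^2-) = 0.0431 × 0.0335 = 1.44 × 10^-3 mol
n(I2) = n(S2O3^2-)/2 = 7.22 × 10^-4 mol
From the 2:5 ratio, n(MnO4^-) in the aliquot = 2/5 × 7.22 × 10^-4 = 2.89 × 10^-4 mol
[MnO4^-] = 2.89 × 10^-4 / 0.0247 = 0.0117 mol/L

0.0117 mol/L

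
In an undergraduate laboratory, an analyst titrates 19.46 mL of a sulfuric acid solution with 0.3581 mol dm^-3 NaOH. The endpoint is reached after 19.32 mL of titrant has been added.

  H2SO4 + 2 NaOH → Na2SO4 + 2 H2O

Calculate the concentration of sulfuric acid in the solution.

0.1778 mol/L

n(NaOH) = 0.01932 L × 0.3581 mol/L = 6.918 × 10^-3 mol
From the 1:2 mole ratio, n(H2SO4) = 1/2 × 6.918 × 10^-3 = 3.459 × 10^-3 mol
[H2SO4] = 3.459 × 10^-3 mol / 0.01946 L = 0.1778 mol/L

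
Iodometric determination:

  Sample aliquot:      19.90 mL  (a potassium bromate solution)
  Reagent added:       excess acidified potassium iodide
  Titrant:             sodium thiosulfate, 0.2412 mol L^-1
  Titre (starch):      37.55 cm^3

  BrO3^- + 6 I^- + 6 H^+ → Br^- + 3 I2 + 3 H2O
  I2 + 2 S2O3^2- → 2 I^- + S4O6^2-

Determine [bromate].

n(S2O3^2-) = 0.03755 × 0.2412 = 9.057 × 10^-3 mol
n(I2) = n(S2O3^2-)/2 = 4.529 × 10^-3 mol
From the 1:3 ratio, n(BrO3^-) in the aliquot = 1/3 × 4.529 × 10^-3 = 1.510 × 10^-3 mol
[BrO3^-] = 1.510 × 10^-3 / 0.01990 = 0.07585 mol/L

0.07585 mol/L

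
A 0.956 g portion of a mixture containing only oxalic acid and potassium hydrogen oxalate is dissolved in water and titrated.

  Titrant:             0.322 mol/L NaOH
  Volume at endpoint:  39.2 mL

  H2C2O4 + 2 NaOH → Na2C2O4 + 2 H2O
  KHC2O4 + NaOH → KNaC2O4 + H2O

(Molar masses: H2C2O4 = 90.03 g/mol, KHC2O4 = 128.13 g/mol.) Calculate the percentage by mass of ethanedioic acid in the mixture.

n(NaOH) = 0.0392 × 0.322 = 0.0126 mol
Let x = n(H2C2O4), y = n(KHC2O4).
Titrant: 2x + 1y = 0.0126;  mass: 90.03x + 128.13y = 0.956
Solving, x = 3.98 × 10^-3 mol, y = 4.67 × 10^-3 mol
mass of H2C2O4 = 3.98 × 10^-3 × 90.03 = 0.358 g
% H2C2O4 = 0.358 / 0.956 × 100 = 37.5 %

37.5 %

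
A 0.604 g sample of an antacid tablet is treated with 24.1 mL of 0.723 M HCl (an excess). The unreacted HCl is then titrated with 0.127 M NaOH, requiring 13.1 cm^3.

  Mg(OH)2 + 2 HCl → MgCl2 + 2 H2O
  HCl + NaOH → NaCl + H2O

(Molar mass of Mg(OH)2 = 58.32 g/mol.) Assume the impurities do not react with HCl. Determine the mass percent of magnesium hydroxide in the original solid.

76.1 %

n(HCl) added = 0.0241 × 0.723 = 0.0174 mol
n(NaOH) used in back-titration = 0.0131 × 0.127 = 1.66 × 10^-3 mol
n(HCl) left over = 1.66 × 10^-3 mol (1:1 ratio)
n(HCl) consumed by analyte = 0.0174 − 1.66 × 10^-3 = 0.0158 mol
From the 1:2 ratio, n(Mg(OH)2) = 1/2 × 0.0158 = 7.88 × 10^-3 mol
mass of Mg(OH)2 = 7.88 × 10^-3 × 58.32 = 0.460 g
% Mg(OH)2 = 0.460 / 0.604 × 100 = 76.1 %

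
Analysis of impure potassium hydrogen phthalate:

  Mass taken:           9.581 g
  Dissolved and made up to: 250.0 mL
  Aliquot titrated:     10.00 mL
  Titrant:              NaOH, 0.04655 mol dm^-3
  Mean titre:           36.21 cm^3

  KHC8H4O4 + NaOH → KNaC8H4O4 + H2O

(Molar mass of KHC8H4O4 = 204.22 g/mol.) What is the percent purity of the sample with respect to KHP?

89.82 %

n(NaOH) per titration = 0.03621 × 0.04655 = 1.686 × 10^-3 mol
n(KHC8H4O4) in each aliquot = 1.686 × 10^-3 mol (1:1 ratio)
n(KHC8H4O4) in the whole flask = 1.686 × 10^-3 × 250.0/10.00 = 0.04214 mol
mass of KHC8H4O4 = 0.04214 × 204.22 = 8.606 g
% KHC8H4O4 = 8.606 / 9.581 × 100 = 89.82 %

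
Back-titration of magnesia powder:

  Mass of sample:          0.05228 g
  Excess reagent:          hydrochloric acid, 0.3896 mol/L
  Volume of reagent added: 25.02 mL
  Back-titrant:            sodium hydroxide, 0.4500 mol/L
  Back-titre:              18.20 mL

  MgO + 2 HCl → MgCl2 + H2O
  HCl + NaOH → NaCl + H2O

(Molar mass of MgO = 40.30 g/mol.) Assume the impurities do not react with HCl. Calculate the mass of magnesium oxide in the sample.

n(HCl) added = 0.02502 × 0.3896 = 9.748 × 10^-3 mol
n(NaOH) used in back-titration = 0.01820 × 0.4500 = 8.190 × 10^-3 mol
n(HCl) left over = 8.190 × 10^-3 mol (1:1 ratio)
n(HCl) consumed by analyte = 9.748 × 10^-3 − 8.190 × 10^-3 = 1.558 × 10^-3 mol
From the 1:2 ratio, n(MgO) = 1/2 × 1.558 × 10^-3 = 7.789 × 10^-4 mol
mass of MgO = 7.789 × 10^-4 × 40.30 = 0.03139 g

0.03139 g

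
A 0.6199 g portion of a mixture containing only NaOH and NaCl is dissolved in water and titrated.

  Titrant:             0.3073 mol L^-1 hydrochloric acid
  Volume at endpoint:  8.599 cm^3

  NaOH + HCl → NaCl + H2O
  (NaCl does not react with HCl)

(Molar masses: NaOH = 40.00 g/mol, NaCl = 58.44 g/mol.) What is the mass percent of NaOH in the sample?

n(HCl) = 0.008599 × 0.3073 = 2.642 × 10^-3 mol
Let x = n(NaOH), y = n(NaCl).
Titrant: 1x = 2.642 × 10^-3;  mass: 40.00x + 58.44y = 0.6199
Solving, x = 2.642 × 10^-3 mol, y = 8.799 × 10^-3 mol
mass of NaOH = 2.642 × 10^-3 × 40.00 = 0.1057 g
% NaOH = 0.1057 / 0.6199 × 100 = 17.05 %

17.05 %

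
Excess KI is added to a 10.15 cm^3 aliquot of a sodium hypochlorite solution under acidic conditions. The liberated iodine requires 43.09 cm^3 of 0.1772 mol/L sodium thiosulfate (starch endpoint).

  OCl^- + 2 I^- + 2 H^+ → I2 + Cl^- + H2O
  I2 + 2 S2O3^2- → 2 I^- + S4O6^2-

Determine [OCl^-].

n(S2O3^2-) = 0.04309 × 0.1772 = 7.636 × 10^-3 mol
n(I2) = n(S2O3^2-)/2 = 3.818 × 10^-3 mol
n(OCl^-) in the aliquot = 3.818 × 10^-3 mol (1:1 ratio)
[OCl^-] = 3.818 × 10^-3 / 0.01015 = 0.3761 mol/L

0.3761 mol/L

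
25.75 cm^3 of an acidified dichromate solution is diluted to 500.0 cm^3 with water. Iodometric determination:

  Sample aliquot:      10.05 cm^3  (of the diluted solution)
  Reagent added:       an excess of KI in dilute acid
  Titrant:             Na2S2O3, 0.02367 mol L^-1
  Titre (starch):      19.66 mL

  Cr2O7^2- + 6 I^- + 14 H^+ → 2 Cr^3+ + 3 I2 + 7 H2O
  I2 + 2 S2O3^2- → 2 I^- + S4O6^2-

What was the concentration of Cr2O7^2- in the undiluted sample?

n(S2O3^2-) = 0.01966 × 0.02367 = 4.654 × 10^-4 mol
n(I2) = n(S2O3^2-)/2 = 2.327 × 10^-4 mol
From the 1:3 ratio, n(Cr2O7^2-) in the aliquot = 1/3 × 2.327 × 10^-4 = 7.756 × 10^-5 mol
[Cr2O7^2-]_dilute = 7.756 × 10^-5 / 0.01005 = 0.007717 mol/L
[Cr2O7^2-]_original = 0.007717 × 500.0/25.75 = 0.1499 mol/L

0.1499 mol/L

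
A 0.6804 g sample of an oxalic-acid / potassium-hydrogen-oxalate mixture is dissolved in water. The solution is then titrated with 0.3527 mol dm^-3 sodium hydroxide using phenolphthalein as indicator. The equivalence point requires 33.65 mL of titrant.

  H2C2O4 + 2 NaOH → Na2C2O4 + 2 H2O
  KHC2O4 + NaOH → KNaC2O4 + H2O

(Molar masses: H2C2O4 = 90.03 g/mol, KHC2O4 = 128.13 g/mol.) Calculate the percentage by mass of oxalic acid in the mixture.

66.89 %

n(NaOH) = 0.03365 × 0.3527 = 0.01187 mol
Let x = n(H2C2O4), y = n(KHC2O4).
Titrant: 2x + 1y = 0.01187;  mass: 90.03x + 128.13y = 0.6804
Solving, x = 5.055 × 10^-3 mol, y = 1.758 × 10^-3 mol
mass of H2C2O4 = 5.055 × 10^-3 × 90.03 = 0.4551 g
% H2C2O4 = 0.4551 / 0.6804 × 100 = 66.89 %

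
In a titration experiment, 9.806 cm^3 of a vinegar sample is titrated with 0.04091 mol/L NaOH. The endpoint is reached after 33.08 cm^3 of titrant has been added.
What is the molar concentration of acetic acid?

CH3COOH + NaOH → CH3COONa + H2O
n(NaOH) = 0.03308 L × 0.04091 mol/L = 1.353 × 10^-3 mol
n(CH3COOH) = 1.353 × 10^-3 mol (1:1 mole ratio)
[CH3COOH] = 1.353 × 10^-3 mol / 0.009806 L = 0.1380 mol/L

0.1380 mol/L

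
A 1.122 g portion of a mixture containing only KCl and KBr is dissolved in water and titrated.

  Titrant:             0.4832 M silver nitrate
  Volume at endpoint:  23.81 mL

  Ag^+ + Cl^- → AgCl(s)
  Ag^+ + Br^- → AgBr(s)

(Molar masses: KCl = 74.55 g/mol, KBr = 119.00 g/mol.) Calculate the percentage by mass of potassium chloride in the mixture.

n(AgNO3) = 0.02381 × 0.4832 = 0.01150 mol
Let x = n(KCl), y = n(KBr).
Titrant: 1x + 1y = 0.01150;  mass: 74.55x + 119.00y = 1.122
Solving, x = 5.559 × 10^-3 mol, y = 5.946 × 10^-3 mol
mass of KCl = 5.559 × 10^-3 × 74.55 = 0.4144 g
% KCl = 0.4144 / 1.122 × 100 = 36.94 %

36.94 %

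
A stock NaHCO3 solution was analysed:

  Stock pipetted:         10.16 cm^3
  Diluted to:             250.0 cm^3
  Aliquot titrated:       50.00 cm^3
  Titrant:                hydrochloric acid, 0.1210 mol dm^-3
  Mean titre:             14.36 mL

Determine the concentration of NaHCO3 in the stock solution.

NaHCO3 + HCl → NaCl + H2O + CO2
n(HCl) = 0.01436 × 0.1210 = 1.738 × 10^-3 mol
n(NaHCO3) in the aliquot = 1.738 × 10^-3 mol (1:1 ratio)
[NaHCO3]_dilute = 1.738 × 10^-3 / 0.05000 = 0.03475 mol/L
Dilution factor = 250.0 / 10.16 = 24.61
[NaHCO3]_stock = 0.03475 × 24.61 = 0.8551 mol/L

0.8551 mol/L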